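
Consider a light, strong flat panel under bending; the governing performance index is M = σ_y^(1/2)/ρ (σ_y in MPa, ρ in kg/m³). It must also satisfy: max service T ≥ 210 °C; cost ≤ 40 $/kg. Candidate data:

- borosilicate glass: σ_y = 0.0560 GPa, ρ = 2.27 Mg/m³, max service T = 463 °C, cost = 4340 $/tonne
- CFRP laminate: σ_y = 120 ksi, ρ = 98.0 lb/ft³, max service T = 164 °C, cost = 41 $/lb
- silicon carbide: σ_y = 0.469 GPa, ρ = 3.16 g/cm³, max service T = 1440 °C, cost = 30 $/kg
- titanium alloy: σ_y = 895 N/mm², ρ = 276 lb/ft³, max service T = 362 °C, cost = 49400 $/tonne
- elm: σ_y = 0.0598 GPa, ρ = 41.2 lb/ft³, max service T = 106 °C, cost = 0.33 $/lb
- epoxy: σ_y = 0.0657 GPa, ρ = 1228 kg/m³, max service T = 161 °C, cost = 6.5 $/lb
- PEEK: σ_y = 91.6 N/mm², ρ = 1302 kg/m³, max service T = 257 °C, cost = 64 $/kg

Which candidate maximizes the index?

silicon carbide

Screen on constraints: max service T ≥ 210 °C; cost ≤ 40 $/kg. Survivors: borosilicate glass, silicon carbide.
Normalizing units and computing the index:
  borosilicate glass: σ_y = 56.00 MPa, ρ = 2270 kg/m³
  silicon carbide: σ_y = 469.0 MPa, ρ = 3160 kg/m³
  silicon carbide: M = 6.85×10⁻³
  borosilicate glass: M = 3.30×10⁻³
Silicon carbide has the largest M.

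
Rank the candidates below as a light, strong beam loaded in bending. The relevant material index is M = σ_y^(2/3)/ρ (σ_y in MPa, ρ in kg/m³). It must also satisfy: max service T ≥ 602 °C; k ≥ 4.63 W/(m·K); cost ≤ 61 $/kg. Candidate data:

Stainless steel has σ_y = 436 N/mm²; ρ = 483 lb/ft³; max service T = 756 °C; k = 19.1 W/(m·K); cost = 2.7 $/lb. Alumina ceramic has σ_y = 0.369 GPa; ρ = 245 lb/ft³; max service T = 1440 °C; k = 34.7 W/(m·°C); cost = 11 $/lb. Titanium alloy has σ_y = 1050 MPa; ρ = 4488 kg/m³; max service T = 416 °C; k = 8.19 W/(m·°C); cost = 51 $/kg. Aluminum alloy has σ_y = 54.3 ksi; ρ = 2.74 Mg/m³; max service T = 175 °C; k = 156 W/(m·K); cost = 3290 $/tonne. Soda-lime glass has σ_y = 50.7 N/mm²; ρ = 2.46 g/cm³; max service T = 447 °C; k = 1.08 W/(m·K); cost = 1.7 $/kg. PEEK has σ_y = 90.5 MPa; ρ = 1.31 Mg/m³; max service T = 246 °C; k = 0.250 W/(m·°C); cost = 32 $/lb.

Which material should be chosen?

alumina ceramic

Screen on constraints: max service T ≥ 602 °C; k ≥ 4.63 W/(m·K); cost ≤ 61 $/kg. Survivors: stainless steel, alumina ceramic.
Convert each candidate to consistent units, then evaluate M:
  stainless steel: σ_y = 436.0 MPa, ρ = 7737 kg/m³
  alumina ceramic: σ_y = 369.0 MPa, ρ = 3925 kg/m³
  alumina ceramic: M = 13.1×10⁻³
  stainless steel: M = 7.43×10⁻³
Alumina ceramic ranks first.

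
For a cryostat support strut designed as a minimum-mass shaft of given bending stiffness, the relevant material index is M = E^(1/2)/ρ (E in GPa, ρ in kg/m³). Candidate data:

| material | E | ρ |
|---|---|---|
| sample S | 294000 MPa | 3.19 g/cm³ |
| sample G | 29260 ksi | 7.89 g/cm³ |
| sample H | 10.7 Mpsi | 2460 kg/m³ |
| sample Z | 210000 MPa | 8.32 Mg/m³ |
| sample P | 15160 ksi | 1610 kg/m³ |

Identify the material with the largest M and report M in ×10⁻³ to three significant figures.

Normalizing units and computing the index:
  sample S: E = 294.0 GPa, ρ = 3190 kg/m³
  sample G: E = 201.7 GPa, ρ = 7890 kg/m³
  sample H: E = 73.77 GPa, ρ = 2460 kg/m³
  sample Z: E = 210.0 GPa, ρ = 8320 kg/m³
  sample P: E = 104.5 GPa, ρ = 1610 kg/m³
  sample P: M = 6.35×10⁻³
  sample S: M = 5.38×10⁻³
  sample H: M = 3.49×10⁻³
  sample G: M = 1.80×10⁻³
  sample Z: M = 1.74×10⁻³
Sample P ranks first.

sample P, M = 6.35×10⁻³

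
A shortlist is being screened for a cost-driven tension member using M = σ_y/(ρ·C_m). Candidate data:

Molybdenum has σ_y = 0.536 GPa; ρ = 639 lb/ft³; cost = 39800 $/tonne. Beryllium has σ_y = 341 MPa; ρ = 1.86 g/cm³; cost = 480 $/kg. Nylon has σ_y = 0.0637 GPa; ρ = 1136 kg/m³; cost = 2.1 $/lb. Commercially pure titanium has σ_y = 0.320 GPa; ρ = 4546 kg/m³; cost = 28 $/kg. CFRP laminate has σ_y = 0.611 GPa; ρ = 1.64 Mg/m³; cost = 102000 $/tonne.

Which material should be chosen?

nylon

Putting every candidate on a common basis:
  molybdenum: σ_y = 536.0 MPa, ρ = 10240 kg/m³, cost = 39.80 $/kg
  beryllium: σ_y = 341.0 MPa, ρ = 1860 kg/m³, cost = 480.0 $/kg
  nylon: σ_y = 63.70 MPa, ρ = 1136 kg/m³, cost = 4.630 $/kg
  commercially pure titanium: σ_y = 320.0 MPa, ρ = 4546 kg/m³, cost = 28.00 $/kg
  CFRP laminate: σ_y = 611.0 MPa, ρ = 1640 kg/m³, cost = 102.0 $/kg
  nylon: M = 12.1 kN·m per $
  CFRP laminate: M = 3.65 kN·m per $
  commercially pure titanium: M = 2.51 kN·m per $
  molybdenum: M = 1.32 kN·m per $
  beryllium: M = 0.382 kN·m per $
Highest index: nylon.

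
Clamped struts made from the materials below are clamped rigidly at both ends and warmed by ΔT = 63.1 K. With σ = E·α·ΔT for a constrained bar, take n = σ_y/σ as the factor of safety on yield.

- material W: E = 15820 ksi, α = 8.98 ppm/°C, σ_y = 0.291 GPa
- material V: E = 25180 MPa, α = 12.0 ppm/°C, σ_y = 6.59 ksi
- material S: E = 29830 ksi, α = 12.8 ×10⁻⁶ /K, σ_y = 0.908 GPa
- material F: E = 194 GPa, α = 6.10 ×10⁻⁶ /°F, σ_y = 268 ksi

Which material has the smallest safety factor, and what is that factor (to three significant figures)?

material V, n = 2.38

In consistent units (E in GPa, α in ×10⁻⁶/K, σ_y in MPa):
  material W: E = 109.1, α = 8.98, σ_y = 291.0 → σ = 61.8 MPa, n = 4.71
  material V: E = 25.18, α = 12.0, σ_y = 45.44 → σ = 19.1 MPa, n = 2.38
  material S: E = 205.7, α = 12.8, σ_y = 908.0 → σ = 166 MPa, n = 5.47
  material F: E = 194.0, α = 11.0, σ_y = 1848 → σ = 134 MPa, n = 13.7
The minimum is material V at n = 2.38.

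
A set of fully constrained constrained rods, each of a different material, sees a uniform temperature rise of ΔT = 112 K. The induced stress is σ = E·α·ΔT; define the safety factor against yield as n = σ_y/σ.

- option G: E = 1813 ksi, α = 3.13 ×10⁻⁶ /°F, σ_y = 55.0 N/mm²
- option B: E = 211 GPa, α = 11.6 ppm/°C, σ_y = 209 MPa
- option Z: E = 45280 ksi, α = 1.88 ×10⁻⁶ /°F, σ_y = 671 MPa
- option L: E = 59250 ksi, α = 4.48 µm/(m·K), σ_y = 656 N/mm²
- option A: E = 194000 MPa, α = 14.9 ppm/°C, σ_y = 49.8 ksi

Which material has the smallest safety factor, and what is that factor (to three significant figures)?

Per material, after unit conversion:
  option G: E = 12.50, α = 5.63, σ_y = 55.00 → σ = 7.89 MPa, n = 6.97
  option B: E = 211.0, α = 11.6, σ_y = 209.0 → σ = 274 MPa, n = 0.762
  option Z: E = 312.2, α = 3.38, σ_y = 671.0 → σ = 118 MPa, n = 5.67
  option L: E = 408.5, α = 4.48, σ_y = 656.0 → σ = 205 MPa, n = 3.20
  option A: E = 194.0, α = 14.9, σ_y = 343.4 → σ = 324 MPa, n = 1.06
The minimum is option B at n = 0.762.

option B, n = 0.762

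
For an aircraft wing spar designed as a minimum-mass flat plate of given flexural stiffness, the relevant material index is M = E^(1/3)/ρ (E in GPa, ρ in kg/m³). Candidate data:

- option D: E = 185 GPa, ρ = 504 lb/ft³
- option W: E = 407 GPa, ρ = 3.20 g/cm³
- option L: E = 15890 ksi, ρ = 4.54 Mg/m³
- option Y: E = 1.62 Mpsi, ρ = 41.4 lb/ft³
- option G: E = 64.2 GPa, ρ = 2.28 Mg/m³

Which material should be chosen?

Putting every candidate on a common basis:
  option D: E = 185.0 GPa, ρ = 8073 kg/m³
  option W: E = 407.0 GPa, ρ = 3200 kg/m³
  option L: E = 109.6 GPa, ρ = 4540 kg/m³
  option Y: E = 11.17 GPa, ρ = 663.2 kg/m³
  option G: E = 64.20 GPa, ρ = 2280 kg/m³
  option Y: M = 3.37×10⁻³
  option W: M = 2.32×10⁻³
  option G: M = 1.76×10⁻³
  option L: M = 1.05×10⁻³
  option D: M = 0.706×10⁻³
Highest index: option Y.

option Y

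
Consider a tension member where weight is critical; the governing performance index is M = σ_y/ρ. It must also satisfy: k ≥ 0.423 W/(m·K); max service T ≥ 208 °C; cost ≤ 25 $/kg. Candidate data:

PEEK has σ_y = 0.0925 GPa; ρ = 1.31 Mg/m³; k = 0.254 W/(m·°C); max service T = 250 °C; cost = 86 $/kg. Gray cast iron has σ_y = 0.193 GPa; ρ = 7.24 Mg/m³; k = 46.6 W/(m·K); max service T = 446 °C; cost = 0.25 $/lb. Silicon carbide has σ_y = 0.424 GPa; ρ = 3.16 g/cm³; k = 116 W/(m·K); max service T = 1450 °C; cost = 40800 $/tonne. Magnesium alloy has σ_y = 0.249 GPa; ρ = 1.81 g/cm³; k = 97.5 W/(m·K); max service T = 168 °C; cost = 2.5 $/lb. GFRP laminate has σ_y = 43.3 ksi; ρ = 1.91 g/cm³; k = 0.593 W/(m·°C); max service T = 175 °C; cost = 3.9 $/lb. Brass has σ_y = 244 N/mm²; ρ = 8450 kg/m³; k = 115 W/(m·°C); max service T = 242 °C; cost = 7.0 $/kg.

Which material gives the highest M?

Screen on constraints: k ≥ 0.423 W/(m·K); max service T ≥ 208 °C; cost ≤ 25 $/kg. Survivors: gray cast iron, brass.
Convert each candidate to consistent units, then evaluate M:
  gray cast iron: σ_y = 193.0 MPa, ρ = 7240 kg/m³
  brass: σ_y = 244.0 MPa, ρ = 8450 kg/m³
  brass: M = 28.9 kN·m/kg
  gray cast iron: M = 26.7 kN·m/kg
The maximum is for brass.

brass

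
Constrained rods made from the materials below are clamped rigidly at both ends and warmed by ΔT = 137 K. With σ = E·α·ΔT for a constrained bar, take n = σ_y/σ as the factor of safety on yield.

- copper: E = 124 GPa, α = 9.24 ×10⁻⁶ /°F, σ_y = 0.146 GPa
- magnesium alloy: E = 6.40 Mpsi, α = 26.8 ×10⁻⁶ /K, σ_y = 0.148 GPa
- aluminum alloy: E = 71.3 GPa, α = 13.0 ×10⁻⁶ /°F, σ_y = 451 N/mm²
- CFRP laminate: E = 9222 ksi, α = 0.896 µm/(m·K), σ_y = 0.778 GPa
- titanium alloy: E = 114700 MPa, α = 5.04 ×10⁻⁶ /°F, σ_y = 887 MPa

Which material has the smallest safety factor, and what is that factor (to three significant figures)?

In consistent units (E in GPa, α in ×10⁻⁶/K, σ_y in MPa):
  copper: E = 124.0, α = 16.6, σ_y = 146.0 → σ = 283 MPa, n = 0.517
  magnesium alloy: E = 44.13, α = 26.8, σ_y = 148.0 → σ = 162 MPa, n = 0.913
  aluminum alloy: E = 71.30, α = 23.4, σ_y = 451.0 → σ = 229 MPa, n = 1.97
  CFRP laminate: E = 63.58, α = 0.896, σ_y = 778.0 → σ = 7.80 MPa, n = 99.7
  titanium alloy: E = 114.7, α = 9.07, σ_y = 887.0 → σ = 143 MPa, n = 6.22
Smallest n: copper with n = 0.517.

copper, n = 0.517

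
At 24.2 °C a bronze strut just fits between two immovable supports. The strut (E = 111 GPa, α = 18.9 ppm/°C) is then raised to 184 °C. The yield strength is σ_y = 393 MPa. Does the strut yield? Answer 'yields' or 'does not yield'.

ΔT = 159.8 K. Constrained thermal stress σ = E·α·ΔT = 111.0×10³ MPa × 18.9×10⁻⁶ × 159.8 = 335 MPa (compressive).
Compare to σ_y = 393 MPa: σ < σ_y, so it does not yield.

does not yield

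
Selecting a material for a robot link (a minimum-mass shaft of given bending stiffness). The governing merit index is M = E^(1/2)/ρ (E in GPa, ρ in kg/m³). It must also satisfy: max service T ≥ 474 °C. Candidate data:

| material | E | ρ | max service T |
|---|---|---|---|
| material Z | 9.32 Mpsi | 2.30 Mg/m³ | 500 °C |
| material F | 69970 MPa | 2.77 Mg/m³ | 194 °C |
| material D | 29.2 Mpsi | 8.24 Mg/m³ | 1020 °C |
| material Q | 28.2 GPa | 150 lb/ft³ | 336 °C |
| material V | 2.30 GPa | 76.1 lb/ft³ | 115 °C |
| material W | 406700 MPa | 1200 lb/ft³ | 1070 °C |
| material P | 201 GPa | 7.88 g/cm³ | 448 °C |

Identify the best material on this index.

Screen on constraints: max service T ≥ 474 °C. Survivors: material Z, material D, material W.
Putting every candidate on a common basis:
  material Z: E = 64.26 GPa, ρ = 2300 kg/m³
  material D: E = 201.3 GPa, ρ = 8240 kg/m³
  material W: E = 406.7 GPa, ρ = 19220 kg/m³
  material Z: M = 3.49×10⁻³
  material D: M = 1.72×10⁻³
  material W: M = 1.05×10⁻³
Highest index: material Z.

material Z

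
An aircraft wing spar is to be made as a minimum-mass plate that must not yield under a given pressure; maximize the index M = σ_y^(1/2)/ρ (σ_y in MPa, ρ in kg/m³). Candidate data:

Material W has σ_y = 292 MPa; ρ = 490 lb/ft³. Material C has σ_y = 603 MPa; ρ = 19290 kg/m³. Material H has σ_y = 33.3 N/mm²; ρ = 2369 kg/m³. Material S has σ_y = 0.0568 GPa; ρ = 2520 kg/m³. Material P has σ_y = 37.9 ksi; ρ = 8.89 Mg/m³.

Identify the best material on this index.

After converting to SI:
  material W: σ_y = 292.0 MPa, ρ = 7849 kg/m³
  material C: σ_y = 603.0 MPa, ρ = 19290 kg/m³
  material H: σ_y = 33.30 MPa, ρ = 2369 kg/m³
  material S: σ_y = 56.80 MPa, ρ = 2520 kg/m³
  material P: σ_y = 261.3 MPa, ρ = 8890 kg/m³
  material S: M = 2.99×10⁻³
  material H: M = 2.44×10⁻³
  material W: M = 2.18×10⁻³
  material P: M = 1.82×10⁻³
  material C: M = 1.27×10⁻³
Material S has the largest M.

material S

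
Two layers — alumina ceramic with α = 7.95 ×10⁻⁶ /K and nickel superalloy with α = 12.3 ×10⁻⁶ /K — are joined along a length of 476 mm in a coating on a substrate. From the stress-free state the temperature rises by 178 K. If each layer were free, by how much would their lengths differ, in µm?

Δα = |7.95 − 12.3|×10⁻⁶/K = 4.35×10⁻⁶/K.
ΔL_mismatch = Δα·L·ΔT = 4.35×10⁻⁶ × 476.0 mm × 178.0 K = 369 µm.

369 µm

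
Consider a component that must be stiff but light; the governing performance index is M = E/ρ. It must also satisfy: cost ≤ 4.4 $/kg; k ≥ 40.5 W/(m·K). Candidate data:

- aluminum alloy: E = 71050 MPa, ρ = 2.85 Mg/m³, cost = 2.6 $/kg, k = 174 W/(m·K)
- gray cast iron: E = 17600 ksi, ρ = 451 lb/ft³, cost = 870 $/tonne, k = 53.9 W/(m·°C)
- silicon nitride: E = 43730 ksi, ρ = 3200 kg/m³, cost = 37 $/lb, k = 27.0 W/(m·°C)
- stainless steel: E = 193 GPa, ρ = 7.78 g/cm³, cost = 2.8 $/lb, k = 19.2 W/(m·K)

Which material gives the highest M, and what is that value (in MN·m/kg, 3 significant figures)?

Screen on constraints: cost ≤ 4.4 $/kg; k ≥ 40.5 W/(m·K). Survivors: aluminum alloy, gray cast iron.
Convert each candidate to consistent units, then evaluate M:
  aluminum alloy: E = 71.05 GPa, ρ = 2850 kg/m³
  gray cast iron: E = 121.3 GPa, ρ = 7224 kg/m³
  aluminum alloy: M = 24.9 MN·m/kg
  gray cast iron: M = 16.8 MN·m/kg
Aluminum alloy has the largest M.

aluminum alloy, M = 24.9 MN·m/kg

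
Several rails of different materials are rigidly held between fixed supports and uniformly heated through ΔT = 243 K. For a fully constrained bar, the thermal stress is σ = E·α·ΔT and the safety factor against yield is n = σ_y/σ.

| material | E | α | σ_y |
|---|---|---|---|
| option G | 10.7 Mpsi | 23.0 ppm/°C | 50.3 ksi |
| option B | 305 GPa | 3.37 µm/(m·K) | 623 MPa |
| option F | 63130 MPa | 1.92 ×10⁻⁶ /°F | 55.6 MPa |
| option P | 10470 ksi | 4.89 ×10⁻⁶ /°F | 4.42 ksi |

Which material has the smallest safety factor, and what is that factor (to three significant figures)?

In consistent units (E in GPa, α in ×10⁻⁶/K, σ_y in MPa):
  option G: E = 73.77, α = 23.0, σ_y = 346.8 → σ = 412 MPa, n = 0.841
  option B: E = 305.0, α = 3.37, σ_y = 623.0 → σ = 250 MPa, n = 2.49
  option F: E = 63.13, α = 3.46, σ_y = 55.60 → σ = 53.0 MPa, n = 1.05
  option P: E = 72.19, α = 8.80, σ_y = 30.47 → σ = 154 MPa, n = 0.197
Option P has the lowest safety factor, n = 0.197.

option P, n = 0.197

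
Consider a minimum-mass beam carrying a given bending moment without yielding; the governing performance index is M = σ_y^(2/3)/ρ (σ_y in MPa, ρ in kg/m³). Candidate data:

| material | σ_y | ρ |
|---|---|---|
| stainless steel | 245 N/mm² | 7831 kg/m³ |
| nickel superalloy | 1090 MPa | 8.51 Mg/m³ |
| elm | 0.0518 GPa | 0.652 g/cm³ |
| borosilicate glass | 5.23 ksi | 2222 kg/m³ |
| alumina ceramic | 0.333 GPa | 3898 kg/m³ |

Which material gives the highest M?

elm

Normalizing units and computing the index:
  stainless steel: σ_y = 245.0 MPa, ρ = 7831 kg/m³
  nickel superalloy: σ_y = 1090 MPa, ρ = 8510 kg/m³
  elm: σ_y = 51.80 MPa, ρ = 652.0 kg/m³
  borosilicate glass: σ_y = 36.06 MPa, ρ = 2222 kg/m³
  alumina ceramic: σ_y = 333.0 MPa, ρ = 3898 kg/m³
  elm: M = 21.3×10⁻³
  nickel superalloy: M = 12.4×10⁻³
  alumina ceramic: M = 12.3×10⁻³
  stainless steel: M = 5.00×10⁻³
  borosilicate glass: M = 4.91×10⁻³
Highest index: elm.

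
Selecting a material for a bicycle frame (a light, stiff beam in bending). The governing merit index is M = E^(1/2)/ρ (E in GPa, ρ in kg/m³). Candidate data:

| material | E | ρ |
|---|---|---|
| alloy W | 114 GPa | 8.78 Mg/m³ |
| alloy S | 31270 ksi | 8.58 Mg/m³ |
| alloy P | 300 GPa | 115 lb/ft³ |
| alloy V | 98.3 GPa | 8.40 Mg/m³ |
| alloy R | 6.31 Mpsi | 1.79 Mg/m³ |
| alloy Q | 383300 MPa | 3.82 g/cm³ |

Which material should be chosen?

Convert each candidate to consistent units, then evaluate M:
  alloy W: E = 114.0 GPa, ρ = 8780 kg/m³
  alloy S: E = 215.6 GPa, ρ = 8580 kg/m³
  alloy P: E = 300.0 GPa, ρ = 1842 kg/m³
  alloy V: E = 98.30 GPa, ρ = 8400 kg/m³
  alloy R: E = 43.51 GPa, ρ = 1790 kg/m³
  alloy Q: E = 383.3 GPa, ρ = 3820 kg/m³
  alloy P: M = 9.40×10⁻³
  alloy Q: M = 5.13×10⁻³
  alloy R: M = 3.68×10⁻³
  alloy S: M = 1.71×10⁻³
  alloy W: M = 1.22×10⁻³
  alloy V: M = 1.18×10⁻³
Alloy P ranks first.

alloy P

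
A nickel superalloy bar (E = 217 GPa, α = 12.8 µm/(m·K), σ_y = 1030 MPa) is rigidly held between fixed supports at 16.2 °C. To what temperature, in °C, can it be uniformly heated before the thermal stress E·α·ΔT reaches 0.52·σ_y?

E·α·ΔT = 535.6 MPa ⇒ ΔT = 535.6 / (217.0×10³ × 12.8×10⁻⁶) = 192.8 K.
T = 16.2 + 192.8 = 209.0 °C.

209 °C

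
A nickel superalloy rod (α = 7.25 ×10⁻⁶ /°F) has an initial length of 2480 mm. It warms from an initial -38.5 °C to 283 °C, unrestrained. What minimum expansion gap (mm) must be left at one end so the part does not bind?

Convert α: 7.25×10⁻⁶/°F × (9/5) = 13.0×10⁻⁶/K.
ΔT = 283 − (-38.5) = 321.5 K.
ΔL = α·L₀·ΔT = 13.0×10⁻⁶ × 2480 mm × 321.5 K = 10.4 mm.

10.4 mm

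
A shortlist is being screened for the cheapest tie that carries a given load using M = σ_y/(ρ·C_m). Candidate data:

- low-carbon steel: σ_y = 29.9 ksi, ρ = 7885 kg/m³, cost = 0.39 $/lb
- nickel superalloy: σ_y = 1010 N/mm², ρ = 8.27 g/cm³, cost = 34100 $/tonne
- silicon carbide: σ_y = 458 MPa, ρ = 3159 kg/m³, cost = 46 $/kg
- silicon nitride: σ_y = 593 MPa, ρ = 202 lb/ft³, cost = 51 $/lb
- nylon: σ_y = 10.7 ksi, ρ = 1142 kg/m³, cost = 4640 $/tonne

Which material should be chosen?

low-carbon steel

Convert each candidate to consistent units, then evaluate M:
  low-carbon steel: σ_y = 206.2 MPa, ρ = 7885 kg/m³, cost = 0.8598 $/kg
  nickel superalloy: σ_y = 1010 MPa, ρ = 8270 kg/m³, cost = 34.10 $/kg
  silicon carbide: σ_y = 458.0 MPa, ρ = 3159 kg/m³, cost = 46.00 $/kg
  silicon nitride: σ_y = 593.0 MPa, ρ = 3236 kg/m³, cost = 112.4 $/kg
  nylon: σ_y = 73.77 MPa, ρ = 1142 kg/m³, cost = 4.640 $/kg
  low-carbon steel: M = 30.4 kN·m per $
  nylon: M = 13.9 kN·m per $
  nickel superalloy: M = 3.58 kN·m per $
  silicon carbide: M = 3.15 kN·m per $
  silicon nitride: M = 1.63 kN·m per $
Low-carbon steel has the largest M.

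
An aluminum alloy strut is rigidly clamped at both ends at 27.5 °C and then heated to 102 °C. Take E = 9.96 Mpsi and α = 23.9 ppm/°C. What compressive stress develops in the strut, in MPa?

E = 9.96 Mpsi = 68.67 GPa.
ΔT = 74.50 K. Constrained thermal stress σ = E·α·ΔT = 68.67×10³ MPa × 23.9×10⁻⁶ × 74.50 = 122 MPa (compressive).

122 MPa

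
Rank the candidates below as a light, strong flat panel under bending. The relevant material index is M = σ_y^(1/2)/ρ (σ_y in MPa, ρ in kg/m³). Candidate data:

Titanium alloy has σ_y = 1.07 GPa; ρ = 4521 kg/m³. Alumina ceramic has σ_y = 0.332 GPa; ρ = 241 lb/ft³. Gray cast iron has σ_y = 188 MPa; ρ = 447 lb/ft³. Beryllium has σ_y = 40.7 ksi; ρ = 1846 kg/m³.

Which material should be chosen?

beryllium

Convert each candidate to consistent units, then evaluate M:
  titanium alloy: σ_y = 1070 MPa, ρ = 4521 kg/m³
  alumina ceramic: σ_y = 332.0 MPa, ρ = 3860 kg/m³
  gray cast iron: σ_y = 188.0 MPa, ρ = 7160 kg/m³
  beryllium: σ_y = 280.6 MPa, ρ = 1846 kg/m³
  beryllium: M = 9.07×10⁻³
  titanium alloy: M = 7.24×10⁻³
  alumina ceramic: M = 4.72×10⁻³
  gray cast iron: M = 1.91×10⁻³
Beryllium has the largest M.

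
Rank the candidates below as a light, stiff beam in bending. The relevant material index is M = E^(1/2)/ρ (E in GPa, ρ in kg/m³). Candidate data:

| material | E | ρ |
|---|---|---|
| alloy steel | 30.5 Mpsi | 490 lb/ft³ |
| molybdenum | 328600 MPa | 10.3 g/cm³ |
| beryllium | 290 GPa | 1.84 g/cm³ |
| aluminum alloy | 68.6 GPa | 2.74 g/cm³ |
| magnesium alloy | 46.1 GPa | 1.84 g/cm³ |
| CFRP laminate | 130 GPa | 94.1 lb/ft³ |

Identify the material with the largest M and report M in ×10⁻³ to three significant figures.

beryllium, M = 9.26×10⁻³

Convert each candidate to consistent units, then evaluate M:
  alloy steel: E = 210.3 GPa, ρ = 7849 kg/m³
  molybdenum: E = 328.6 GPa, ρ = 10300 kg/m³
  beryllium: E = 290.0 GPa, ρ = 1840 kg/m³
  aluminum alloy: E = 68.60 GPa, ρ = 2740 kg/m³
  magnesium alloy: E = 46.10 GPa, ρ = 1840 kg/m³
  CFRP laminate: E = 130.0 GPa, ρ = 1507 kg/m³
  beryllium: M = 9.26×10⁻³
  CFRP laminate: M = 7.56×10⁻³
  magnesium alloy: M = 3.69×10⁻³
  aluminum alloy: M = 3.02×10⁻³
  alloy steel: M = 1.85×10⁻³
  molybdenum: M = 1.76×10⁻³
The maximum is for beryllium.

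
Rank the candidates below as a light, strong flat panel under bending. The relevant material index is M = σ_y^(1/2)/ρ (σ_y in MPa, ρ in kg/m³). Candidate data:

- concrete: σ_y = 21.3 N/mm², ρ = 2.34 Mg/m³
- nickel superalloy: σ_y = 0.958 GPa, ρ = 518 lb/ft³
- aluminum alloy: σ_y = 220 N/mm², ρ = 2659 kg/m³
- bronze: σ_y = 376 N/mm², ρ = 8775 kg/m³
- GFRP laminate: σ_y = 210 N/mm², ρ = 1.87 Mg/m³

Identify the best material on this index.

GFRP laminate

Putting every candidate on a common basis:
  concrete: σ_y = 21.30 MPa, ρ = 2340 kg/m³
  nickel superalloy: σ_y = 958.0 MPa, ρ = 8298 kg/m³
  aluminum alloy: σ_y = 220.0 MPa, ρ = 2659 kg/m³
  bronze: σ_y = 376.0 MPa, ρ = 8775 kg/m³
  GFRP laminate: σ_y = 210.0 MPa, ρ = 1870 kg/m³
  GFRP laminate: M = 7.75×10⁻³
  aluminum alloy: M = 5.58×10⁻³
  nickel superalloy: M = 3.73×10⁻³
  bronze: M = 2.21×10⁻³
  concrete: M = 1.97×10⁻³
GFRP laminate ranks first.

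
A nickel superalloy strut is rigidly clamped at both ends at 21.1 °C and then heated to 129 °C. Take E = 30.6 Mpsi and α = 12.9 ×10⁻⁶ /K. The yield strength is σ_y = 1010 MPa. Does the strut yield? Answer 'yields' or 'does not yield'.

E = 30.6 Mpsi = 211.0 GPa.
ΔT = 107.9 K. Constrained thermal stress σ = E·α·ΔT = 211.0×10³ MPa × 12.9×10⁻⁶ × 107.9 = 294 MPa (compressive).
Compare to σ_y = 1010 MPa: σ < σ_y, so it does not yield.

does not yield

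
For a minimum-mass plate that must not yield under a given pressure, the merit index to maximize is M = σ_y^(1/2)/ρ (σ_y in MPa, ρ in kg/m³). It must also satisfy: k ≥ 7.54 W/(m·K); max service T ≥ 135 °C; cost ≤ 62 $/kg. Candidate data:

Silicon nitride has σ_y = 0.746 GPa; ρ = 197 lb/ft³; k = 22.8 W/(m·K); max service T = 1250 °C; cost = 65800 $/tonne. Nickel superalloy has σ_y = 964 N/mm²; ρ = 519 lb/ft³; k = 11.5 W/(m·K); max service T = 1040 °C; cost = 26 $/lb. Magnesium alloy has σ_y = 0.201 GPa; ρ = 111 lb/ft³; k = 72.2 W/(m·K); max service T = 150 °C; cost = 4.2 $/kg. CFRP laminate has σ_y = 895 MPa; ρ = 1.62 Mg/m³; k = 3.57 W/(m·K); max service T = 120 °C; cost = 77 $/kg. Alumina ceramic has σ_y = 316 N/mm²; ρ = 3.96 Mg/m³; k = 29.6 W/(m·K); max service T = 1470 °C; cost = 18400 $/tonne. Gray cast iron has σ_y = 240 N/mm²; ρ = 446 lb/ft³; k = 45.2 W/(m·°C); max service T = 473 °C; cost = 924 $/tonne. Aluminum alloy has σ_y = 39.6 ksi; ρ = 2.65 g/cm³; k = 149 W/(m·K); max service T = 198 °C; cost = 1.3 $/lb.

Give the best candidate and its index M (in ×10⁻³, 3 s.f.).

Screen on constraints: k ≥ 7.54 W/(m·K); max service T ≥ 135 °C; cost ≤ 62 $/kg. Survivors: nickel superalloy, magnesium alloy, alumina ceramic, gray cast iron, aluminum alloy.
Putting every candidate on a common basis:
  nickel superalloy: σ_y = 964.0 MPa, ρ = 8314 kg/m³
  magnesium alloy: σ_y = 201.0 MPa, ρ = 1778 kg/m³
  alumina ceramic: σ_y = 316.0 MPa, ρ = 3960 kg/m³
  gray cast iron: σ_y = 240.0 MPa, ρ = 7144 kg/m³
  aluminum alloy: σ_y = 273.0 MPa, ρ = 2650 kg/m³
  magnesium alloy: M = 7.97×10⁻³
  aluminum alloy: M = 6.24×10⁻³
  alumina ceramic: M = 4.49×10⁻³
  nickel superalloy: M = 3.73×10⁻³
  gray cast iron: M = 2.17×10⁻³
Highest index: magnesium alloy.

magnesium alloy, M = 7.97×10⁻³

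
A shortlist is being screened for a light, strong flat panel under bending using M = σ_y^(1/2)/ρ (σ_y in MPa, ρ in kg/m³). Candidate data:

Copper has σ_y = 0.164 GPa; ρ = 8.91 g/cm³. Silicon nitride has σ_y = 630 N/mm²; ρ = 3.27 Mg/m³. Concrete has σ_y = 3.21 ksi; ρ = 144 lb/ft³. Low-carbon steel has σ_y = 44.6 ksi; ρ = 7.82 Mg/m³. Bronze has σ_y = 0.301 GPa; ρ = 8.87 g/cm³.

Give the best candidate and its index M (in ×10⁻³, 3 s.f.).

silicon nitride, M = 7.68×10⁻³

Convert each candidate to consistent units, then evaluate M:
  copper: σ_y = 164.0 MPa, ρ = 8910 kg/m³
  silicon nitride: σ_y = 630.0 MPa, ρ = 3270 kg/m³
  concrete: σ_y = 22.13 MPa, ρ = 2307 kg/m³
  low-carbon steel: σ_y = 307.5 MPa, ρ = 7820 kg/m³
  bronze: σ_y = 301.0 MPa, ρ = 8870 kg/m³
  silicon nitride: M = 7.68×10⁻³
  low-carbon steel: M = 2.24×10⁻³
  concrete: M = 2.04×10⁻³
  bronze: M = 1.96×10⁻³
  copper: M = 1.44×10⁻³
Silicon nitride has the largest M.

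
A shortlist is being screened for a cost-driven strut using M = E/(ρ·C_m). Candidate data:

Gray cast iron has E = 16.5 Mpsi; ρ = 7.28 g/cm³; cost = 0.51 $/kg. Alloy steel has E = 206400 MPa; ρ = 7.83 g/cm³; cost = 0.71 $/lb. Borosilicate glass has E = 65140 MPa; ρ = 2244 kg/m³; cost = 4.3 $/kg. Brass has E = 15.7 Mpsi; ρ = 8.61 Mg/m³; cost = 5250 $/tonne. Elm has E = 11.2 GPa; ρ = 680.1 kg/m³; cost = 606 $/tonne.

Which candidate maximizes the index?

gray cast iron

Convert each candidate to consistent units, then evaluate M:
  gray cast iron: E = 113.8 GPa, ρ = 7280 kg/m³, cost = 0.5100 $/kg
  alloy steel: E = 206.4 GPa, ρ = 7830 kg/m³, cost = 1.565 $/kg
  borosilicate glass: E = 65.14 GPa, ρ = 2244 kg/m³, cost = 4.300 $/kg
  brass: E = 108.2 GPa, ρ = 8610 kg/m³, cost = 5.250 $/kg
  elm: E = 11.20 GPa, ρ = 680.1 kg/m³, cost = 0.6060 $/kg
  gray cast iron: M = 30.6 MN·m per $
  elm: M = 27.2 MN·m per $
  alloy steel: M = 16.8 MN·m per $
  borosilicate glass: M = 6.75 MN·m per $
  brass: M = 2.39 MN·m per $
Gray cast iron ranks first.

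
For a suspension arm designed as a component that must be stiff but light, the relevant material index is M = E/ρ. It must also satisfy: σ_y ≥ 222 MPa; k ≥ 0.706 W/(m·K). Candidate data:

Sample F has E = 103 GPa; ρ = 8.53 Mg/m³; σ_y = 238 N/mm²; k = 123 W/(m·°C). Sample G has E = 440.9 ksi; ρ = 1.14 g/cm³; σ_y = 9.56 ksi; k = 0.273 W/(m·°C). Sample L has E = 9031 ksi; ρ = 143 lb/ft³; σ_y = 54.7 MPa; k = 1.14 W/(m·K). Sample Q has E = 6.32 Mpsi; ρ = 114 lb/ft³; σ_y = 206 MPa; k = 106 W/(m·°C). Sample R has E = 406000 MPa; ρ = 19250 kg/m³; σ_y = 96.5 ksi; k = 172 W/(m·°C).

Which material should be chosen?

Screen on constraints: σ_y ≥ 222 MPa; k ≥ 0.706 W/(m·K). Survivors: sample F, sample R.
After converting to SI:
  sample F: E = 103.0 GPa, ρ = 8530 kg/m³
  sample R: E = 406.0 GPa, ρ = 19250 kg/m³
  sample R: M = 21.1 MN·m/kg
  sample F: M = 12.1 MN·m/kg
Highest index: sample R.

sample R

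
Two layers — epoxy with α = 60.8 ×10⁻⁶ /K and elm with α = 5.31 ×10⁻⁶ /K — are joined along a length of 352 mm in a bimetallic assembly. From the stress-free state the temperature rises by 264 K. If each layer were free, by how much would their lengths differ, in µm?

Δα = |60.8 − 5.31|×10⁻⁶/K = 55.5×10⁻⁶/K.
ΔL_mismatch = Δα·L·ΔT = 55.5×10⁻⁶ × 352.0 mm × 264.0 K = 5160 µm.

5160 µm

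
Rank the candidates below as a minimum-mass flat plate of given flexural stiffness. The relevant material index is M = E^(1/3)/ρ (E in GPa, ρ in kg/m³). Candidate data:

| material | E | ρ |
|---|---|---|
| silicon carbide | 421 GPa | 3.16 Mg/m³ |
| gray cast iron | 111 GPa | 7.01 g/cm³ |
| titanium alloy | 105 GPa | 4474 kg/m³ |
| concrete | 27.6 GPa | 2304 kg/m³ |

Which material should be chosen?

In SI units:
  silicon carbide: E = 421.0 GPa, ρ = 3160 kg/m³
  gray cast iron: E = 111.0 GPa, ρ = 7010 kg/m³
  titanium alloy: E = 105.0 GPa, ρ = 4474 kg/m³
  concrete: E = 27.60 GPa, ρ = 2304 kg/m³
  silicon carbide: M = 2.37×10⁻³
  concrete: M = 1.31×10⁻³
  titanium alloy: M = 1.05×10⁻³
  gray cast iron: M = 0.686×10⁻³
Silicon carbide has the largest M.

silicon carbide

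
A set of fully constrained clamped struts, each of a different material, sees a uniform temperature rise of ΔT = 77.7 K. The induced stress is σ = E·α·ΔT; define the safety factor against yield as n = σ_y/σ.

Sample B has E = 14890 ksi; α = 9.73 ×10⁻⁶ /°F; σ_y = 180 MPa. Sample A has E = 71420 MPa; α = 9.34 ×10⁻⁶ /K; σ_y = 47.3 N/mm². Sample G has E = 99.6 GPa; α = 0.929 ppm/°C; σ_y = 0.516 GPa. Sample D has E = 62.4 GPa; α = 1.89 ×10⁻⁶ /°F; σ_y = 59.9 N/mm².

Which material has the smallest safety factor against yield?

In consistent units (E in GPa, α in ×10⁻⁶/K, σ_y in MPa):
  sample B: E = 102.7, α = 17.5, σ_y = 180.0 → σ = 140 MPa, n = 1.29
  sample A: E = 71.42, α = 9.34, σ_y = 47.30 → σ = 51.8 MPa, n = 0.913
  sample G: E = 99.60, α = 0.929, σ_y = 516.0 → σ = 7.19 MPa, n = 71.8
  sample D: E = 62.40, α = 3.40, σ_y = 59.90 → σ = 16.5 MPa, n = 3.63
The minimum is sample A at n = 0.913.

sample A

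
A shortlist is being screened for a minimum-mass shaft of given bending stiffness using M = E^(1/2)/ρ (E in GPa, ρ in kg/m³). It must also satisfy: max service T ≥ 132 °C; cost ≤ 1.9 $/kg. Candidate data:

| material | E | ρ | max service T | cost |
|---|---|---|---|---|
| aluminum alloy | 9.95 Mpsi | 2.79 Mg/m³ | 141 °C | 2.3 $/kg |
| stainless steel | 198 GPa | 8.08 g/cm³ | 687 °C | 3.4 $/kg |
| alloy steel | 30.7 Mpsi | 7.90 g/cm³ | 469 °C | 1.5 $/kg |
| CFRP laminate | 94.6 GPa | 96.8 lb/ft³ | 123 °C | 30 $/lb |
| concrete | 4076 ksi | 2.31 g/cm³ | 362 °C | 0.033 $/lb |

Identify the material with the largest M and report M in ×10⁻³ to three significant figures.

Screen on constraints: max service T ≥ 132 °C; cost ≤ 1.9 $/kg. Survivors: alloy steel, concrete.
In SI units:
  alloy steel: E = 211.7 GPa, ρ = 7900 kg/m³
  concrete: E = 28.10 GPa, ρ = 2310 kg/m³
  concrete: M = 2.29×10⁻³
  alloy steel: M = 1.84×10⁻³
Concrete has the largest M.

concrete, M = 2.29×10⁻³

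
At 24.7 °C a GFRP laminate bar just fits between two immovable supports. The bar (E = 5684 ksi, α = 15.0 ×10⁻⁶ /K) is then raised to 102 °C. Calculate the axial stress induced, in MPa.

E = 5684 ksi = 39.19 GPa.
ΔT = 77.30 K. Constrained thermal stress σ = E·α·ΔT = 39.19×10³ MPa × 15.0×10⁻⁶ × 77.30 = 45.4 MPa (compressive).

45.4 MPa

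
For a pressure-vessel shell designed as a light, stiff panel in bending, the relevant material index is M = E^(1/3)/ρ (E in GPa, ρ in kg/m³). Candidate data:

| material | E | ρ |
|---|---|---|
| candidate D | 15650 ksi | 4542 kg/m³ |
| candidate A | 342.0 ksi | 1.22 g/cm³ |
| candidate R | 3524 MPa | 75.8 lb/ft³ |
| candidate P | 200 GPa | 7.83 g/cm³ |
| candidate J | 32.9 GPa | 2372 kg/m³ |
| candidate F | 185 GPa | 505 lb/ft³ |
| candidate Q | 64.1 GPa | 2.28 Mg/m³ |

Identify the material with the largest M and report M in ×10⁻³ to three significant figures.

Convert each candidate to consistent units, then evaluate M:
  candidate D: E = 107.9 GPa, ρ = 4542 kg/m³
  candidate A: E = 2.358 GPa, ρ = 1220 kg/m³
  candidate R: E = 3.524 GPa, ρ = 1214 kg/m³
  candidate P: E = 200.0 GPa, ρ = 7830 kg/m³
  candidate J: E = 32.90 GPa, ρ = 2372 kg/m³
  candidate F: E = 185.0 GPa, ρ = 8089 kg/m³
  candidate Q: E = 64.10 GPa, ρ = 2280 kg/m³
  candidate Q: M = 1.76×10⁻³
  candidate J: M = 1.35×10⁻³
  candidate R: M = 1.25×10⁻³
  candidate A: M = 1.09×10⁻³
  candidate D: M = 1.05×10⁻³
  candidate P: M = 0.747×10⁻³
  candidate F: M = 0.704×10⁻³
Candidate Q ranks first.

candidate Q, M = 1.76×10⁻³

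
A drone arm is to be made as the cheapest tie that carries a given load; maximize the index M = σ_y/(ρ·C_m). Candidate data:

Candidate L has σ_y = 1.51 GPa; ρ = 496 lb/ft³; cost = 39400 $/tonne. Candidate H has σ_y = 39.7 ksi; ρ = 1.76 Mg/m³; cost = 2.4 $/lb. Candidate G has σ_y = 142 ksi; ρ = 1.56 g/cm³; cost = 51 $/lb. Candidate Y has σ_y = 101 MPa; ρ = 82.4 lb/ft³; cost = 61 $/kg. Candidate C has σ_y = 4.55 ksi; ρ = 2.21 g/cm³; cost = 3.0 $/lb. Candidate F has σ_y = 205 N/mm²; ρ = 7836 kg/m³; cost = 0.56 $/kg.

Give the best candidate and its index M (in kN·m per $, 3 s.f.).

candidate F, M = 46.7 kN·m per $

Convert each candidate to consistent units, then evaluate M:
  candidate L: σ_y = 1510 MPa, ρ = 7945 kg/m³, cost = 39.40 $/kg
  candidate H: σ_y = 273.7 MPa, ρ = 1760 kg/m³, cost = 5.291 $/kg
  candidate G: σ_y = 979.1 MPa, ρ = 1560 kg/m³, cost = 112.4 $/kg
  candidate Y: σ_y = 101.0 MPa, ρ = 1320 kg/m³, cost = 61.00 $/kg
  candidate C: σ_y = 31.37 MPa, ρ = 2210 kg/m³, cost = 6.614 $/kg
  candidate F: σ_y = 205.0 MPa, ρ = 7836 kg/m³, cost = 0.5600 $/kg
  candidate F: M = 46.7 kN·m per $
  candidate H: M = 29.4 kN·m per $
  candidate G: M = 5.58 kN·m per $
  candidate L: M = 4.82 kN·m per $
  candidate C: M = 2.15 kN·m per $
  candidate Y: M = 1.25 kN·m per $
Candidate F ranks first.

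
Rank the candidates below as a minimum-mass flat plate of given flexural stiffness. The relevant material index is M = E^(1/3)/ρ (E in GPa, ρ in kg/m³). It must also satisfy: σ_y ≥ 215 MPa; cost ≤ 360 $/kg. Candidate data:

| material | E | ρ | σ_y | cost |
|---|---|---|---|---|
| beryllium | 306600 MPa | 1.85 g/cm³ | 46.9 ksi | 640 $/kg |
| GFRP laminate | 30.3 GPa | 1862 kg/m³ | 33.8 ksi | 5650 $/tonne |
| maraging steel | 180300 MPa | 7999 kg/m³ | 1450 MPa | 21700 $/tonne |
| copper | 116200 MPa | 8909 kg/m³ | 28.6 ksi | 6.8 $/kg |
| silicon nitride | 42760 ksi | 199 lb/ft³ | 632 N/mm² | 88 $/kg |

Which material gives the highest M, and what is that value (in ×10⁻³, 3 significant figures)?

Screen on constraints: σ_y ≥ 215 MPa; cost ≤ 360 $/kg. Survivors: GFRP laminate, maraging steel, silicon nitride.
Convert each candidate to consistent units, then evaluate M:
  GFRP laminate: E = 30.30 GPa, ρ = 1862 kg/m³
  maraging steel: E = 180.3 GPa, ρ = 7999 kg/m³
  silicon nitride: E = 294.8 GPa, ρ = 3188 kg/m³
  silicon nitride: M = 2.09×10⁻³
  GFRP laminate: M = 1.67×10⁻³
  maraging steel: M = 0.706×10⁻³
Silicon nitride ranks first.

silicon nitride, M = 2.09×10⁻³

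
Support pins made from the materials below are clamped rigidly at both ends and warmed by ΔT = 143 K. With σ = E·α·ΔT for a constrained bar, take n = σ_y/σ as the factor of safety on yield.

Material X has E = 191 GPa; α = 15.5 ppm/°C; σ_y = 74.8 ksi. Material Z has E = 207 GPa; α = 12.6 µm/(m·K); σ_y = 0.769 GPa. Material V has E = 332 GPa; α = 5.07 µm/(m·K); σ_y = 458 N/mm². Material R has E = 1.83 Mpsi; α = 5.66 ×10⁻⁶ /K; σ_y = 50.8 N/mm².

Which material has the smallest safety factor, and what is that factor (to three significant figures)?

With everything in SI (GPa, ×10⁻⁶/K, MPa):
  material X: E = 191.0, α = 15.5, σ_y = 515.7 → σ = 423 MPa, n = 1.22
  material Z: E = 207.0, α = 12.6, σ_y = 769.0 → σ = 373 MPa, n = 2.06
  material V: E = 332.0, α = 5.07, σ_y = 458.0 → σ = 241 MPa, n = 1.90
  material R: E = 12.62, α = 5.66, σ_y = 50.80 → σ = 10.2 MPa, n = 4.97
The minimum is material X at n = 1.22.

material X, n = 1.22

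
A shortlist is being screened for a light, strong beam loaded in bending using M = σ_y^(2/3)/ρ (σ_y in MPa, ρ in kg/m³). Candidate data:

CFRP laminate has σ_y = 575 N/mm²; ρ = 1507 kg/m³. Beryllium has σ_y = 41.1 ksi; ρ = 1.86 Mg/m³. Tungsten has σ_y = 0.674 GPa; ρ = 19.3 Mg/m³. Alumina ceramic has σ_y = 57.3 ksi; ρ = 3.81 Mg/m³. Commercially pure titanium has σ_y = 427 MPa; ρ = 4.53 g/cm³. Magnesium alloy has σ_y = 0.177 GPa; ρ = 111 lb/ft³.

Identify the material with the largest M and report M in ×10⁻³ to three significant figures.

CFRP laminate, M = 45.9×10⁻³

After converting to SI:
  CFRP laminate: σ_y = 575.0 MPa, ρ = 1507 kg/m³
  beryllium: σ_y = 283.4 MPa, ρ = 1860 kg/m³
  tungsten: σ_y = 674.0 MPa, ρ = 19300 kg/m³
  alumina ceramic: σ_y = 395.1 MPa, ρ = 3810 kg/m³
  commercially pure titanium: σ_y = 427.0 MPa, ρ = 4530 kg/m³
  magnesium alloy: σ_y = 177.0 MPa, ρ = 1778 kg/m³
  CFRP laminate: M = 45.9×10⁻³
  beryllium: M = 23.2×10⁻³
  magnesium alloy: M = 17.7×10⁻³
  alumina ceramic: M = 14.1×10⁻³
  commercially pure titanium: M = 12.5×10⁻³
  tungsten: M = 3.98×10⁻³
The maximum is for CFRP laminate.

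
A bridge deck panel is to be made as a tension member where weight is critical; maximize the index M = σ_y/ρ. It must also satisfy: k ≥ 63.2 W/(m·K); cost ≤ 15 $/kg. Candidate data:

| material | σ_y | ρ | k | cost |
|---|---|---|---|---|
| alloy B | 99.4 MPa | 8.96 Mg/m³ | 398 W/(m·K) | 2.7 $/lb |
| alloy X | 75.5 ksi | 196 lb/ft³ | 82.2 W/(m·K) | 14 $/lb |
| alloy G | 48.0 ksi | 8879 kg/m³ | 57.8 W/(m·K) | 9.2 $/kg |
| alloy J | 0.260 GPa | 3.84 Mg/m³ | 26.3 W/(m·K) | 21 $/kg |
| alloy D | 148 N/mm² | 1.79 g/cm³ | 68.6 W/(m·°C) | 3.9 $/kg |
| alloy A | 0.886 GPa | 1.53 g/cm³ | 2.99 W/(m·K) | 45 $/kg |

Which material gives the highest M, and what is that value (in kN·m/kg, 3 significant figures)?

Screen on constraints: k ≥ 63.2 W/(m·K); cost ≤ 15 $/kg. Survivors: alloy B, alloy D.
Putting every candidate on a common basis:
  alloy B: σ_y = 99.40 MPa, ρ = 8960 kg/m³
  alloy D: σ_y = 148.0 MPa, ρ = 1790 kg/m³
  alloy D: M = 82.7 kN·m/kg
  alloy B: M = 11.1 kN·m/kg
The maximum is for alloy D.

alloy D, M = 82.7 kN·m/kg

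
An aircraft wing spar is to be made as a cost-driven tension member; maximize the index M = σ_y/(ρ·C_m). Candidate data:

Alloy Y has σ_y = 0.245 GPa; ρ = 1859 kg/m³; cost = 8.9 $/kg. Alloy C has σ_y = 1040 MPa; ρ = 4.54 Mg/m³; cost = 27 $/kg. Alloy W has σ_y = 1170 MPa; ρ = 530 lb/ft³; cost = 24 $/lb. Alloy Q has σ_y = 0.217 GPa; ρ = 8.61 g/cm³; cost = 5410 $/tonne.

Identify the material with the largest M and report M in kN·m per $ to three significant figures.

Convert each candidate to consistent units, then evaluate M:
  alloy Y: σ_y = 245.0 MPa, ρ = 1859 kg/m³, cost = 8.900 $/kg
  alloy C: σ_y = 1040 MPa, ρ = 4540 kg/m³, cost = 27.00 $/kg
  alloy W: σ_y = 1170 MPa, ρ = 8490 kg/m³, cost = 52.91 $/kg
  alloy Q: σ_y = 217.0 MPa, ρ = 8610 kg/m³, cost = 5.410 $/kg
  alloy Y: M = 14.8 kN·m per $
  alloy C: M = 8.48 kN·m per $
  alloy Q: M = 4.66 kN·m per $
  alloy W: M = 2.60 kN·m per $
Highest index: alloy Y.

alloy Y, M = 14.8 kN·m per $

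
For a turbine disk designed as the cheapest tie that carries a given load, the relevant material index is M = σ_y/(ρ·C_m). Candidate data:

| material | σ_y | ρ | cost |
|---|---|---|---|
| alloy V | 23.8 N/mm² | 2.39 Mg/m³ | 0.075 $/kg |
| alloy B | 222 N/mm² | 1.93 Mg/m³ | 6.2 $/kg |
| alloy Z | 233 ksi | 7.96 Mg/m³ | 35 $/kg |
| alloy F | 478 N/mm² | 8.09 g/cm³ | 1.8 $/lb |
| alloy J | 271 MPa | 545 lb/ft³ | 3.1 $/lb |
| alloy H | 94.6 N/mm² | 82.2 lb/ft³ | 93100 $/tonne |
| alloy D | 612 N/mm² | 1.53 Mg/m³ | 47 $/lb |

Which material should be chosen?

alloy V

In SI units:
  alloy V: σ_y = 23.80 MPa, ρ = 2390 kg/m³, cost = 0.07500 $/kg
  alloy B: σ_y = 222.0 MPa, ρ = 1930 kg/m³, cost = 6.200 $/kg
  alloy Z: σ_y = 1606 MPa, ρ = 7960 kg/m³, cost = 35.00 $/kg
  alloy F: σ_y = 478.0 MPa, ρ = 8090 kg/m³, cost = 3.968 $/kg
  alloy J: σ_y = 271.0 MPa, ρ = 8730 kg/m³, cost = 6.834 $/kg
  alloy H: σ_y = 94.60 MPa, ρ = 1317 kg/m³, cost = 93.10 $/kg
  alloy D: σ_y = 612.0 MPa, ρ = 1530 kg/m³, cost = 103.6 $/kg
  alloy V: M = 133 kN·m per $
  alloy B: M = 18.6 kN·m per $
  alloy F: M = 14.9 kN·m per $
  alloy Z: M = 5.77 kN·m per $
  alloy J: M = 4.54 kN·m per $
  alloy D: M = 3.86 kN·m per $
  alloy H: M = 0.772 kN·m per $
Highest index: alloy V.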